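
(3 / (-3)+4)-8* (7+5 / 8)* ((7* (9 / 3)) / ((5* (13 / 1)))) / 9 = 158 / 195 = 0.81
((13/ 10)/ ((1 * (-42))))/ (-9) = 13/ 3780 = 0.00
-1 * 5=-5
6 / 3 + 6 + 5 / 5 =9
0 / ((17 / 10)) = 0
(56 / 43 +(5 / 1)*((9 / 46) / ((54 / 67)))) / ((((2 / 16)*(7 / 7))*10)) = 29861 / 14835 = 2.01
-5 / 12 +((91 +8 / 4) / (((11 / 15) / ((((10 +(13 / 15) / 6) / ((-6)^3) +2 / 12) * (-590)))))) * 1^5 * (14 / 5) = -7448269 / 297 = -25078.35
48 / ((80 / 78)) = 234 / 5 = 46.80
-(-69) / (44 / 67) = 4623 / 44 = 105.07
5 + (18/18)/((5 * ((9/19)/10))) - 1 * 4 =47/9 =5.22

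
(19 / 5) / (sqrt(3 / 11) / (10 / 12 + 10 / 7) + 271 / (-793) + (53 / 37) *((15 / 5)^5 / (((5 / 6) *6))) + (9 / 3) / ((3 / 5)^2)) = 226840841191297047 / 4632753931470361223-117475911796698 *sqrt(33) / 4632753931470361223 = 0.05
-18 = -18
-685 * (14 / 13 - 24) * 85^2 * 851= 1255088201750 / 13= 96545246288.46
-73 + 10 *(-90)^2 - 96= 80831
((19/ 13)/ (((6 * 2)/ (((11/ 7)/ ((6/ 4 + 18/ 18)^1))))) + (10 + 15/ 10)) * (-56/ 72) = -15802/ 1755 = -9.00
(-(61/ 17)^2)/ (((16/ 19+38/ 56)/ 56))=-110856032/ 233801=-474.15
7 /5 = 1.40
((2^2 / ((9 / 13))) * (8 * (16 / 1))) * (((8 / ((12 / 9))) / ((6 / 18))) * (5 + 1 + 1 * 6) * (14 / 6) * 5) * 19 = 35409920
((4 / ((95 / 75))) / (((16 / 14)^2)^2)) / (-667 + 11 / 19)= -36015 / 12965888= -0.00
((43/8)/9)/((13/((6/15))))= 43/2340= 0.02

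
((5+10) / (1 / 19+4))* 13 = 3705 / 77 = 48.12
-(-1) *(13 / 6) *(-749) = -9737 / 6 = -1622.83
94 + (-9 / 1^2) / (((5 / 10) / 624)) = -11138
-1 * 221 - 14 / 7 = -223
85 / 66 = 1.29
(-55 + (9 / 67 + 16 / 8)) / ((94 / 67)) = -1771 / 47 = -37.68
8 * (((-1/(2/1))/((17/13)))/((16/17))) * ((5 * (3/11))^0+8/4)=-9.75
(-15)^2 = 225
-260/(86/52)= -6760/43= -157.21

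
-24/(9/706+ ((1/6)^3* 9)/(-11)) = -2236608/835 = -2678.57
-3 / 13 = -0.23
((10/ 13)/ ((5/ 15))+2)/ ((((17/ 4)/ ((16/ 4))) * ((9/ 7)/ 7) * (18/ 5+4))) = 109760/ 37791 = 2.90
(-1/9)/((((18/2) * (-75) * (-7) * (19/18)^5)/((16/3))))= -41472/433317325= -0.00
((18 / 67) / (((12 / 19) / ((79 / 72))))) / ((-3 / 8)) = -1501 / 1206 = -1.24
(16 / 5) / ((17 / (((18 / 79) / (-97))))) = -288 / 651355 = -0.00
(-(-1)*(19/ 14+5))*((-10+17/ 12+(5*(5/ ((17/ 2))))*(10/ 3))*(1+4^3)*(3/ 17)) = 1440465/ 16184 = 89.01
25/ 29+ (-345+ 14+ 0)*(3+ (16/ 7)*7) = -182356/ 29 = -6288.14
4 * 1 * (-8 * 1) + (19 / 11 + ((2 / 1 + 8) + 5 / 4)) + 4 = -661 / 44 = -15.02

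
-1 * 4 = -4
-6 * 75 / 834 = -75 / 139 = -0.54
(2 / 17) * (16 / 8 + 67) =138 / 17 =8.12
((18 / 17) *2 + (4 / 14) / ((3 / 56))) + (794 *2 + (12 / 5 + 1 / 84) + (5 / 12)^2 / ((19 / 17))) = 2601445823 / 1627920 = 1598.02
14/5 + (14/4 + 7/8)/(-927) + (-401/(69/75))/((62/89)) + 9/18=-16454730743/26438040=-622.39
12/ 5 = 2.40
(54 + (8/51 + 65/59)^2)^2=253272381967398049/81976382754561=3089.58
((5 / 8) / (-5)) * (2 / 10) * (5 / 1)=-1 / 8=-0.12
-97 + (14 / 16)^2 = -6159 / 64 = -96.23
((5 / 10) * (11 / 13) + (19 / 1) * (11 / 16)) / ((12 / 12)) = 2805 / 208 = 13.49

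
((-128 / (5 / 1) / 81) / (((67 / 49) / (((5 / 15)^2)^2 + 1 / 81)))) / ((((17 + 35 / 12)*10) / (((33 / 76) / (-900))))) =17248 / 1247602854375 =0.00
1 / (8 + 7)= 1 / 15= 0.07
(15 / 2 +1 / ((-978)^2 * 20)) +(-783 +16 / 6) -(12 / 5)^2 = -778.59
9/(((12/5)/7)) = 26.25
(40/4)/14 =5/7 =0.71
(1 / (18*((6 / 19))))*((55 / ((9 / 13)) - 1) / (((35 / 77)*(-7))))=-73777 / 17010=-4.34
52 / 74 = 26 / 37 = 0.70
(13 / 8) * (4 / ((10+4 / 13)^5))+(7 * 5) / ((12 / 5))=3780364780027 / 259224020544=14.58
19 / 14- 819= -817.64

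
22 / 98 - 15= -724 / 49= -14.78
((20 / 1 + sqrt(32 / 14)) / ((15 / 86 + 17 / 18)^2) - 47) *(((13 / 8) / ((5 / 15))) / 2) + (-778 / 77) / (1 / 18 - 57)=-17861930743929 / 236761109200 + 5840991 *sqrt(7) / 5249692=-72.50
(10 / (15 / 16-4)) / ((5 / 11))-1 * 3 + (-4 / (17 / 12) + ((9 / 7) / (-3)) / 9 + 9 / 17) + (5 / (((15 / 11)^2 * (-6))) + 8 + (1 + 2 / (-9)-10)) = -3192773 / 224910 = -14.20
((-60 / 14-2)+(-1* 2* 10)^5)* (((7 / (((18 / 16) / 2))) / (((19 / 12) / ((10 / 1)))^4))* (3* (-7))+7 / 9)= 1560674450414105876 / 1172889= 1330624168539.48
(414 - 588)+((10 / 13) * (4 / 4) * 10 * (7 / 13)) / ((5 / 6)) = -28566 / 169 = -169.03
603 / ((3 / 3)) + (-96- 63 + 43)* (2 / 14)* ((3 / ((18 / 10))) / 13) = 600.88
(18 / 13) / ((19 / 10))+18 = 4626 / 247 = 18.73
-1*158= -158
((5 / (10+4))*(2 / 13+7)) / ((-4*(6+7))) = -465 / 9464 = -0.05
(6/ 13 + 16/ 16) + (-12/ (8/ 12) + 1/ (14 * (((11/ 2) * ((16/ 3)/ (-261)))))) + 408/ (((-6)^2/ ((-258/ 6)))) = -24240569/ 48048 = -504.51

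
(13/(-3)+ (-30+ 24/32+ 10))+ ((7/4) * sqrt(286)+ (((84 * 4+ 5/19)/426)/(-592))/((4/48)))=-28269925/1197912+ 7 * sqrt(286)/4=6.00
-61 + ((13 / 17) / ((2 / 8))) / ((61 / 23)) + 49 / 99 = -59.35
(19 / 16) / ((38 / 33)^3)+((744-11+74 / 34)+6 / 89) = 51457260873 / 69912704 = 736.02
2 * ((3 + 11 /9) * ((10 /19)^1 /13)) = 40 /117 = 0.34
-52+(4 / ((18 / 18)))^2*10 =108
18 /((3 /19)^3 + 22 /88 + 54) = 493848 /1488511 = 0.33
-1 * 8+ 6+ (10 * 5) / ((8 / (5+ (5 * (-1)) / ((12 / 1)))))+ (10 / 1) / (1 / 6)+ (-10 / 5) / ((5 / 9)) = 19931 / 240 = 83.05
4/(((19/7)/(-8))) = -224/19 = -11.79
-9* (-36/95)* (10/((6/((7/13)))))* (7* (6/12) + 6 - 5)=3402/247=13.77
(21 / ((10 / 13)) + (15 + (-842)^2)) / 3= 7090063 / 30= 236335.43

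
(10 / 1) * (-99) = -990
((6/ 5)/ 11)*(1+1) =0.22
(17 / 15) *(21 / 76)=119 / 380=0.31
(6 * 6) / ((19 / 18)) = 648 / 19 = 34.11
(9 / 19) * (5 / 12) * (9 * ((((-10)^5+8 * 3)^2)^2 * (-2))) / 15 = -23661481868164120683.79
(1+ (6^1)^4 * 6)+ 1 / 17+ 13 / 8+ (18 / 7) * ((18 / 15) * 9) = 37158727 / 4760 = 7806.46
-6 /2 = -3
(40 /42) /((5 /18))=24 /7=3.43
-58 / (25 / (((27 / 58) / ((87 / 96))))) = -864 / 725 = -1.19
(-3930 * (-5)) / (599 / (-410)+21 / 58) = -116819250 / 6533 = -17881.41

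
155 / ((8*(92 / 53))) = 8215 / 736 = 11.16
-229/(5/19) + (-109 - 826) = -9026/5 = -1805.20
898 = 898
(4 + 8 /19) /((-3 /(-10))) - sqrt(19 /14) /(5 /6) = 13.34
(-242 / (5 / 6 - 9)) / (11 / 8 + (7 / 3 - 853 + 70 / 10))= -34848 / 990535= -0.04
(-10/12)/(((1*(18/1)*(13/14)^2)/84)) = -6860/1521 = -4.51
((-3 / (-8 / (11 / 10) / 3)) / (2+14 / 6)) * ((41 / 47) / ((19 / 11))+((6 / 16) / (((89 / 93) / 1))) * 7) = 47180529 / 50865280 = 0.93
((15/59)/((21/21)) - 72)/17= -4.22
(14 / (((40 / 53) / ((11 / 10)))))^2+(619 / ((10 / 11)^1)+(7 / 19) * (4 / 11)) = 9174247249 / 8360000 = 1097.40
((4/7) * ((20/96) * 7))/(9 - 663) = -5/3924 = -0.00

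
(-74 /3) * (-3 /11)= 74 /11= 6.73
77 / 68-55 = -3663 / 68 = -53.87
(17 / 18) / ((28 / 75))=425 / 168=2.53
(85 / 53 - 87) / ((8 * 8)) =-2263 / 1696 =-1.33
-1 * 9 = -9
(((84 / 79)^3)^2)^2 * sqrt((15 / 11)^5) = 27767319078887130503577600 * sqrt(165) / 78650801183158298150697971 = 4.53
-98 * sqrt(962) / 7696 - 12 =-12 - 49 * sqrt(962) / 3848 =-12.39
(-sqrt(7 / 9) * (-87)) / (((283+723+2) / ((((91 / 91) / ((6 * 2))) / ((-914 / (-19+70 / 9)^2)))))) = -295829 * sqrt(7) / 895515264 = -0.00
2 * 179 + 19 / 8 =360.38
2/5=0.40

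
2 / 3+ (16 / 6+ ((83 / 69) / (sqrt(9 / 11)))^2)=218609 / 42849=5.10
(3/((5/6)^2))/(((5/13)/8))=11232/125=89.86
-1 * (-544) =544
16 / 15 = 1.07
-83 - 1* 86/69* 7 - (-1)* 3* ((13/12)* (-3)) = -28007/276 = -101.47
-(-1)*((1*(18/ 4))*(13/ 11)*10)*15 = 8775/ 11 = 797.73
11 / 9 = 1.22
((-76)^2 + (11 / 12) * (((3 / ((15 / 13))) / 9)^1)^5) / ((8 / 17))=217430297231791 / 17714700000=12274.00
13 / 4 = 3.25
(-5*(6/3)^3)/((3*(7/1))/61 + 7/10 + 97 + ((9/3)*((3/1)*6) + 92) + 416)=-24400/402627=-0.06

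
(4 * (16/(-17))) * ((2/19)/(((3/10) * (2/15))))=-3200/323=-9.91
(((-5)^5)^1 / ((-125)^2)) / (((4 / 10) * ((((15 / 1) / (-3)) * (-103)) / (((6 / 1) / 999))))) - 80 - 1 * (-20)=-10289701 / 171495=-60.00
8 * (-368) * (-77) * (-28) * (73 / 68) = -115837568 / 17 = -6813974.59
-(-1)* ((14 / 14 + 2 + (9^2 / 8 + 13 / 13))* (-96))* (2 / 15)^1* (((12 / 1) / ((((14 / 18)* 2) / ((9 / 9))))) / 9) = -5424 / 35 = -154.97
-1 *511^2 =-261121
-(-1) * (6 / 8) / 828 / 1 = 1 / 1104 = 0.00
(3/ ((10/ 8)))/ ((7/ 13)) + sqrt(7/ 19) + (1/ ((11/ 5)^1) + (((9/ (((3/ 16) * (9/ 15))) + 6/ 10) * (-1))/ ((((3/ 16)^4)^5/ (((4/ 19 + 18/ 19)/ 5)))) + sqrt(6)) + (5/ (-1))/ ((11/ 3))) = -825311896386153821766749926262/ 127529139466575 + sqrt(133)/ 19 + sqrt(6) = -6471555440883886.56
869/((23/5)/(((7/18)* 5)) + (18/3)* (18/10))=152075/2304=66.00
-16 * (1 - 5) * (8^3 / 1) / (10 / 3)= 49152 / 5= 9830.40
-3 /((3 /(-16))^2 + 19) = -768 /4873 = -0.16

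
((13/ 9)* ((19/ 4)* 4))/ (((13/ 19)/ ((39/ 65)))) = 361/ 15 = 24.07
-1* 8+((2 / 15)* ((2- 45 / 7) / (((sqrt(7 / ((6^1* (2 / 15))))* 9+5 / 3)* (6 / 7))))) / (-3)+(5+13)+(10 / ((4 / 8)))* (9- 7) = 186* sqrt(35) / 127075+11436626 / 228735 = 50.01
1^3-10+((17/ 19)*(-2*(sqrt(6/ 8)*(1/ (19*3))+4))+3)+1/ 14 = -3481/ 266-17*sqrt(3)/ 1083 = -13.11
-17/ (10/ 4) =-34/ 5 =-6.80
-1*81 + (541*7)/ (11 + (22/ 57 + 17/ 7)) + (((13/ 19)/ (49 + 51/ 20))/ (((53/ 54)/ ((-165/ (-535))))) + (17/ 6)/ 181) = 1211721581777185/ 6273430375368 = 193.15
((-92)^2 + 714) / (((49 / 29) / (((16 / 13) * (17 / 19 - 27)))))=-162481664 / 931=-174523.81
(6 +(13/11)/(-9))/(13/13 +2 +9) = 581/1188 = 0.49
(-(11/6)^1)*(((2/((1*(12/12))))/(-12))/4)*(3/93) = 11/4464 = 0.00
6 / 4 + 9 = 21 / 2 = 10.50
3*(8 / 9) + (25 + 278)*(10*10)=90908 / 3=30302.67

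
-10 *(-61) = 610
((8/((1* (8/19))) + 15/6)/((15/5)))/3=43/18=2.39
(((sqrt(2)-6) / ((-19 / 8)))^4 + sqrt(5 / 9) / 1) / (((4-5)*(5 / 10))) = -14188544 / 130321-2*sqrt(5) / 3 + 393216*sqrt(2) / 6859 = -29.29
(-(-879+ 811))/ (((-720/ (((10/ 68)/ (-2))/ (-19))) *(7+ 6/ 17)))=-17/ 342000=-0.00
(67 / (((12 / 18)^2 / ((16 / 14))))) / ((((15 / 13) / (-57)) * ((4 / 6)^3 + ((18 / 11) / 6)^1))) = -6805458 / 455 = -14957.05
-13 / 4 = -3.25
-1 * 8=-8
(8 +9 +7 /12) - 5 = 12.58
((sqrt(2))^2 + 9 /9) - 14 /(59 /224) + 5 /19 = -55926 /1121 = -49.89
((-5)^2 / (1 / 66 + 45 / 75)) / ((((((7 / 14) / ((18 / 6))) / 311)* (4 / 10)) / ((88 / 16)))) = 211674375 / 203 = 1042730.91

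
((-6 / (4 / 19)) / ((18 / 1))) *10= -95 / 6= -15.83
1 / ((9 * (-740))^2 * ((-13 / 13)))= -0.00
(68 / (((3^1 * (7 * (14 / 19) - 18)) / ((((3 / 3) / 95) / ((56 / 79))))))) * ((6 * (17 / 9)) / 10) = -22831 / 768600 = -0.03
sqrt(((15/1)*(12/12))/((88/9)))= 3*sqrt(330)/44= 1.24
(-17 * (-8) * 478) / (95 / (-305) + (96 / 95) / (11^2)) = -45583284560 / 212549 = -214460.12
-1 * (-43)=43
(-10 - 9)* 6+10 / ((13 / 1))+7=-106.23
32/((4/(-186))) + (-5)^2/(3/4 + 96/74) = -447164/303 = -1475.79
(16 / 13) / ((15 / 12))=64 / 65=0.98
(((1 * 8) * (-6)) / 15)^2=256 / 25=10.24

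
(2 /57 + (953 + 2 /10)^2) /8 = 647370571 /5700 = 113573.78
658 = 658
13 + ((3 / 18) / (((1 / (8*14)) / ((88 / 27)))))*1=5981 / 81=73.84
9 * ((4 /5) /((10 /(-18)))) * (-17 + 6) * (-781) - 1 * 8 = -2783684 /25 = -111347.36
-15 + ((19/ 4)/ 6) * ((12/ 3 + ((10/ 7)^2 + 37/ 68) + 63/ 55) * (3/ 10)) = -13.16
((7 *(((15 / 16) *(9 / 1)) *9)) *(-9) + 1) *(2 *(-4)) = 76529 / 2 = 38264.50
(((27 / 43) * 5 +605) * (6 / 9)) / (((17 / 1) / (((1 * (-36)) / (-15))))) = 41840 / 731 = 57.24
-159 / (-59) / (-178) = -159 / 10502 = -0.02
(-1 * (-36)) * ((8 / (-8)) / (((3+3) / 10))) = -60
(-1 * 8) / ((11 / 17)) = -136 / 11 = -12.36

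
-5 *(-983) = 4915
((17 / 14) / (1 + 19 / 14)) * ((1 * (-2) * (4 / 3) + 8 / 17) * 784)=-87808 / 99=-886.95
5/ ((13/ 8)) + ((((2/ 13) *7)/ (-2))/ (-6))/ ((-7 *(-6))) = 1441/ 468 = 3.08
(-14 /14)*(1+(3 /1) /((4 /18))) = -14.50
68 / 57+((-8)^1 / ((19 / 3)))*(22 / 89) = 4468 / 5073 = 0.88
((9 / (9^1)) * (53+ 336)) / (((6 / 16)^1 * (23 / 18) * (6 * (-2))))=-1556 / 23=-67.65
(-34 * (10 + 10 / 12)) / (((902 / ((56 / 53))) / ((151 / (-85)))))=54964 / 71709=0.77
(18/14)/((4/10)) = 45/14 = 3.21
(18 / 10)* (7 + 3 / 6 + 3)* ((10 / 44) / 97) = 0.04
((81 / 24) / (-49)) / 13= -0.01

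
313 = 313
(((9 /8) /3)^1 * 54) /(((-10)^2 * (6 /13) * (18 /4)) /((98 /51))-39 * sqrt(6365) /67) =142424919 * sqrt(6365) /115097784820 + 2644604235 /11509778482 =0.33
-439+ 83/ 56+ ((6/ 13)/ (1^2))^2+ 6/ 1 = -4081869/ 9464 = -431.30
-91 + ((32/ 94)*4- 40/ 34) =-72561/ 799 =-90.81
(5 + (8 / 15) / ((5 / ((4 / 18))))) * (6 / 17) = 6782 / 3825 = 1.77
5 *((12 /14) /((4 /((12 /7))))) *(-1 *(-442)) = 39780 /49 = 811.84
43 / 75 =0.57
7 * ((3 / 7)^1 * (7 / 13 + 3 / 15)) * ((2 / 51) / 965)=96 / 1066325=0.00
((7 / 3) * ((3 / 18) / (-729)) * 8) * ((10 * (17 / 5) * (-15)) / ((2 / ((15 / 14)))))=850 / 729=1.17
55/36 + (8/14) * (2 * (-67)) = -18911/252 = -75.04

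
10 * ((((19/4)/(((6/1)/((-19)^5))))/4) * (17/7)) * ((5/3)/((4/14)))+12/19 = -379895485619/5472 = -69425344.59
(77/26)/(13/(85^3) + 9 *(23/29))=1371341125/3305230552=0.41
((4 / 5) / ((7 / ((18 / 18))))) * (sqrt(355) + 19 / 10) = 38 / 175 + 4 * sqrt(355) / 35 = 2.37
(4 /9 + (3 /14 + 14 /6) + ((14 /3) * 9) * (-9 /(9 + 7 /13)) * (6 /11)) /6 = -800189 /257796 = -3.10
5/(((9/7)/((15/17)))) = 175/51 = 3.43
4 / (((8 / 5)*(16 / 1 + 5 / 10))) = 5 / 33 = 0.15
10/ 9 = 1.11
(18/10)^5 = 59049/3125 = 18.90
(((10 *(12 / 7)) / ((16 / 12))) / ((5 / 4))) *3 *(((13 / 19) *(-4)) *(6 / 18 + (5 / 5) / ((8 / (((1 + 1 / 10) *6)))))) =-97.82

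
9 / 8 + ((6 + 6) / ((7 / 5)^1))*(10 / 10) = 9.70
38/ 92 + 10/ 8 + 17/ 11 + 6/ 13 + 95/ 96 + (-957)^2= 289175297903/ 315744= 915853.66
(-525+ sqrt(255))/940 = -105/188+ sqrt(255)/940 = -0.54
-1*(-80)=80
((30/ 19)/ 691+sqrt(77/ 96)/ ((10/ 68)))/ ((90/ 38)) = 2/ 2073+323 * sqrt(462)/ 2700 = 2.57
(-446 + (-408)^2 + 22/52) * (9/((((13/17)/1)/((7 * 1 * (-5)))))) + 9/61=-1409999444703/20618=-68386819.51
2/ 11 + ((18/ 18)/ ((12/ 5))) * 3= 63/ 44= 1.43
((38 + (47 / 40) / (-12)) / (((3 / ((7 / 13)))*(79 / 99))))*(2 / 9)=1400861 / 739440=1.89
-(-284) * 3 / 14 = 426 / 7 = 60.86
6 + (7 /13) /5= 6.11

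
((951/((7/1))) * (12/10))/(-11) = -5706/385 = -14.82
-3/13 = -0.23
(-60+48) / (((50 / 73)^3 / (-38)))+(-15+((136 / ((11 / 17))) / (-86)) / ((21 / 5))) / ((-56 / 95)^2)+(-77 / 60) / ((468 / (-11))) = 78261959733625849 / 56945889000000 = 1374.32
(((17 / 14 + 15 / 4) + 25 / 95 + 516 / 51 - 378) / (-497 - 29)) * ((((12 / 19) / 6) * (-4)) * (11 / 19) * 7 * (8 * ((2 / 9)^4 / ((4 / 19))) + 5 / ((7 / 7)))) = -5.99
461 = 461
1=1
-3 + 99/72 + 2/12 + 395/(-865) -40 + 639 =2479097/4152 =597.09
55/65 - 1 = -2/13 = -0.15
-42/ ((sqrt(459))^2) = -14/ 153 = -0.09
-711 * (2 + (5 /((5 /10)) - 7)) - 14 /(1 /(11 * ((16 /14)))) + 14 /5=-18641 /5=-3728.20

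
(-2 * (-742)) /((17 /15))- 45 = 21495 /17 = 1264.41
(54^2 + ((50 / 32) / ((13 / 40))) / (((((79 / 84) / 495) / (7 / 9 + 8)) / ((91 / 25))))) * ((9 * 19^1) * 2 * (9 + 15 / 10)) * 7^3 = 103175671158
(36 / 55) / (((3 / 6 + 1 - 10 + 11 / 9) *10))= -324 / 36025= -0.01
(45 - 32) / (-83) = -13 / 83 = -0.16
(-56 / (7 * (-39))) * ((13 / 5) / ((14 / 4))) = 16 / 105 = 0.15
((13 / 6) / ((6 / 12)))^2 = 169 / 9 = 18.78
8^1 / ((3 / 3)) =8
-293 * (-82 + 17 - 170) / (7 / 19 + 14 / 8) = 5232980 / 161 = 32502.98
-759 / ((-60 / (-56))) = -3542 / 5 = -708.40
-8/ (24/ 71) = -71/ 3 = -23.67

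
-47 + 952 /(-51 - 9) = -943 /15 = -62.87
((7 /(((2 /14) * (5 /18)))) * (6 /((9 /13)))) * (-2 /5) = -611.52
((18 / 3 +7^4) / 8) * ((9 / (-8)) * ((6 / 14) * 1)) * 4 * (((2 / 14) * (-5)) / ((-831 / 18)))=-974835 / 108584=-8.98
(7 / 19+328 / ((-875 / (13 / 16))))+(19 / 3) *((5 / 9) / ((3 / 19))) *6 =120089821 / 897750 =133.77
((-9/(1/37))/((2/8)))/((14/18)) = -11988/7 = -1712.57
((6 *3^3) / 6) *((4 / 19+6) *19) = 3186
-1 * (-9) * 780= 7020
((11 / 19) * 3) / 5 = 33 / 95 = 0.35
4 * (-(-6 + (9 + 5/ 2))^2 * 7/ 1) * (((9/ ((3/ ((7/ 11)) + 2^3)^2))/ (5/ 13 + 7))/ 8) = -1618617/ 2027776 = -0.80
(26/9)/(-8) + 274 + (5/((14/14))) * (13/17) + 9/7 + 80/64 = 299878/1071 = 280.00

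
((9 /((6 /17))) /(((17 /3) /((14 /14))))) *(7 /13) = 2.42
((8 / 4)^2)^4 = 256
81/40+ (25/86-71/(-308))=2.55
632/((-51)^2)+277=721109/2601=277.24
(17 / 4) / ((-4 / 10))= -85 / 8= -10.62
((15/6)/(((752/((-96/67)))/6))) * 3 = -270/3149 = -0.09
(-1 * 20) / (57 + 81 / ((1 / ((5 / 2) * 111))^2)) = -80 / 24950253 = -0.00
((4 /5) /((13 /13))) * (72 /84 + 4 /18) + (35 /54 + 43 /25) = 30539 /9450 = 3.23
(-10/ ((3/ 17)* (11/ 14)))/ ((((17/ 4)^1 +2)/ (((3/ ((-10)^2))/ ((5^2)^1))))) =-0.01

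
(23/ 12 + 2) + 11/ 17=931/ 204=4.56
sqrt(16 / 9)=4 / 3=1.33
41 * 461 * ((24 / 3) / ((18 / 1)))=75604 / 9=8400.44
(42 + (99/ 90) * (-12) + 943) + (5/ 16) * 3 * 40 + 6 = 10153/ 10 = 1015.30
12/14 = 6/7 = 0.86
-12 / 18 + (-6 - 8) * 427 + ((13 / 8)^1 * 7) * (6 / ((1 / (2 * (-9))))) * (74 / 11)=-470023 / 33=-14243.12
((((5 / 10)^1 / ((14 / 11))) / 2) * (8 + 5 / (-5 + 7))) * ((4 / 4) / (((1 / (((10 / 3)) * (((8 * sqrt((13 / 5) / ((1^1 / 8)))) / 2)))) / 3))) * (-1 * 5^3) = -4125 * sqrt(130) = -47032.24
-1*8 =-8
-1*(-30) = 30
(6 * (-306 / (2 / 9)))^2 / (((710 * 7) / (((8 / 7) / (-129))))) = -91014192 / 747985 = -121.68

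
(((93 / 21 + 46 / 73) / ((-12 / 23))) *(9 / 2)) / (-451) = 16215 / 167608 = 0.10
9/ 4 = 2.25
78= 78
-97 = -97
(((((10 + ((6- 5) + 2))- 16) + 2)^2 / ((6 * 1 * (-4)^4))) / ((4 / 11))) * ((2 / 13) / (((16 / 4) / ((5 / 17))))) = 55 / 2715648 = 0.00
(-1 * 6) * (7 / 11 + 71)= -4728 / 11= -429.82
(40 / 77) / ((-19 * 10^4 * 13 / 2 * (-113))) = 1 / 268643375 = 0.00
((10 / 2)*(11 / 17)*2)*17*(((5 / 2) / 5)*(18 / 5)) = 198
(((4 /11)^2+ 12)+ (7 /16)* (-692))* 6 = -421977 /242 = -1743.71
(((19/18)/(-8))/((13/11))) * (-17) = 3553/1872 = 1.90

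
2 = 2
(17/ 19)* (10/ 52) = 85/ 494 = 0.17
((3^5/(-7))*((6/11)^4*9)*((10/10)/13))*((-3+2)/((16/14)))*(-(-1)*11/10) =2.05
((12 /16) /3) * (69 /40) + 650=104069 /160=650.43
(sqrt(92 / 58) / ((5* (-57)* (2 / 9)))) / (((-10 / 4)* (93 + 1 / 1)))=3* sqrt(1334) / 1294850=0.00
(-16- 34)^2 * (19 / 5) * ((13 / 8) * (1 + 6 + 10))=524875 / 2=262437.50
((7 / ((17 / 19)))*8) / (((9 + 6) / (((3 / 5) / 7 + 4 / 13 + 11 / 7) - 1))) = 66728 / 16575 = 4.03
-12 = -12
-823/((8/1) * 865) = -0.12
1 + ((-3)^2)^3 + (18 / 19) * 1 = 13888 / 19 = 730.95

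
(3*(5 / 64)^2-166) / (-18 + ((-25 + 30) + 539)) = -679861 / 2154496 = -0.32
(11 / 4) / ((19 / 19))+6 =35 / 4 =8.75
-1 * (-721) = 721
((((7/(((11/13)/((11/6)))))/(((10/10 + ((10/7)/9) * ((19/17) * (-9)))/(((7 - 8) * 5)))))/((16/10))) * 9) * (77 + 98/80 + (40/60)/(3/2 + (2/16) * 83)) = 9663853745/172672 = 55966.54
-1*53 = -53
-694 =-694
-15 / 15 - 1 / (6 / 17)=-23 / 6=-3.83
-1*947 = -947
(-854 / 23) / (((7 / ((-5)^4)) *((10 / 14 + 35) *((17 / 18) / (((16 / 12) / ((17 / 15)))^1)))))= -768600 / 6647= -115.63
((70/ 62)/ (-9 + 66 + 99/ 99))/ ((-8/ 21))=-735/ 14384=-0.05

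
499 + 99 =598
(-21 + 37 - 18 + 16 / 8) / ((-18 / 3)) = 0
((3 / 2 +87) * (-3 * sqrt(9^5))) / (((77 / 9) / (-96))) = 55742256 / 77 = 723925.40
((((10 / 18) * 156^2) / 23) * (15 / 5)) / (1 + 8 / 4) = 13520 / 23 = 587.83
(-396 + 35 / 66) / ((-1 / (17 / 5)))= 443717 / 330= 1344.60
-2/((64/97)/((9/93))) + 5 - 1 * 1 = 3677/992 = 3.71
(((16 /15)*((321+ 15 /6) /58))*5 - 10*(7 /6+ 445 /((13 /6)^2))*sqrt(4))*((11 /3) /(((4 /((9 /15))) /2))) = -2078.39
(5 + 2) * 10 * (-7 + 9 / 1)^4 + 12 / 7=7852 / 7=1121.71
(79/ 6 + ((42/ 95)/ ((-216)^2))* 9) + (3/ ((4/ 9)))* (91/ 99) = 17489957/ 902880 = 19.37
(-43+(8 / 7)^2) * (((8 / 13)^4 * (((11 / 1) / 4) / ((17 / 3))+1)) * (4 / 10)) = -422590464 / 118956565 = -3.55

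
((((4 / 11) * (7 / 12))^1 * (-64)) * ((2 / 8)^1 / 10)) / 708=-14 / 29205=-0.00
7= 7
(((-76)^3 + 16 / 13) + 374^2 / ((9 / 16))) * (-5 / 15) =22265840 / 351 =63435.44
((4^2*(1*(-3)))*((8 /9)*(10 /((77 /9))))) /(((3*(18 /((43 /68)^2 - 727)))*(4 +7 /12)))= 35837856 /244783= 146.41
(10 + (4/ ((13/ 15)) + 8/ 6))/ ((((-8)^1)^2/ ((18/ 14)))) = 933/ 2912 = 0.32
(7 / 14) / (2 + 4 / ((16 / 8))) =1 / 8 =0.12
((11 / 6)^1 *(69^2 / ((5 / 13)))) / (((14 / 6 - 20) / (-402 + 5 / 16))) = 4375649421 / 8480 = 515996.39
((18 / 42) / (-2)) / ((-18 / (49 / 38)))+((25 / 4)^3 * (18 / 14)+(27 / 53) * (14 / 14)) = 425538373 / 1353408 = 314.42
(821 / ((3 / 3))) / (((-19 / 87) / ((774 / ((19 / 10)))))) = -552844980 / 361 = -1531426.54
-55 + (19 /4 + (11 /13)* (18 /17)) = -43629 /884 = -49.35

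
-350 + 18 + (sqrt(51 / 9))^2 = -979 / 3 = -326.33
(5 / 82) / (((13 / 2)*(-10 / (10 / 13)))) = -0.00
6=6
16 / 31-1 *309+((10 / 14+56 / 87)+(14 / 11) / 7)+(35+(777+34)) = 111945202 / 207669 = 539.06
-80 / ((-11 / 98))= 712.73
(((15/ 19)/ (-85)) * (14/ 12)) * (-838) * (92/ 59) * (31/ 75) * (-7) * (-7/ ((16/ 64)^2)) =6558094144/ 1429275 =4588.41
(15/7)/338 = 15/2366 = 0.01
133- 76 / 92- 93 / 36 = 35767 / 276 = 129.59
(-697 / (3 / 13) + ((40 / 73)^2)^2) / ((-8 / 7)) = 1801161471907 / 681557784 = 2642.71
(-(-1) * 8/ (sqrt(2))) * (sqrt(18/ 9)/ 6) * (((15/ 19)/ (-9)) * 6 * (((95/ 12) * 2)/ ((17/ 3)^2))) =-100/ 289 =-0.35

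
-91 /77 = -13 /11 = -1.18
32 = 32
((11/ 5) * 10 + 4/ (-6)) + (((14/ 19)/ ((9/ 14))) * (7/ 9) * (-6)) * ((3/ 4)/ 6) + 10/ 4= 23767/ 1026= 23.16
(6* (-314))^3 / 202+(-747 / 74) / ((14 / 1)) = -3463956779319 / 104636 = -33104827.97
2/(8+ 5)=2/13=0.15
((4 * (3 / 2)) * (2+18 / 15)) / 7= 96 / 35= 2.74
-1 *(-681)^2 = -463761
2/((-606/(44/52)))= -11/3939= -0.00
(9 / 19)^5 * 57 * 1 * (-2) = -354294 / 130321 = -2.72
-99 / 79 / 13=-99 / 1027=-0.10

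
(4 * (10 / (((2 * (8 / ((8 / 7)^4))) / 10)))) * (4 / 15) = 81920 / 7203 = 11.37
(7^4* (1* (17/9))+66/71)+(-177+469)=3085189/639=4828.15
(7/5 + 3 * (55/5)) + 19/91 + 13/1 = 21662/455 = 47.61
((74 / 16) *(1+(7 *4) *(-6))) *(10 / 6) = -30895 / 24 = -1287.29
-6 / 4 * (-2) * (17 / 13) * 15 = 765 / 13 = 58.85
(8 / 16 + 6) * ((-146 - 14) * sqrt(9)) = -3120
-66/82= -33/41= -0.80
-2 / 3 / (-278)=0.00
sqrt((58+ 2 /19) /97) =4*sqrt(127167) /1843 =0.77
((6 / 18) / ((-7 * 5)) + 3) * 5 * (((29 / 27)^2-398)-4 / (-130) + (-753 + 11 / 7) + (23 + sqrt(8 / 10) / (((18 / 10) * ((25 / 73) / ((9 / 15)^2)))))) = -117196689296 / 6965595 + 45844 * sqrt(5) / 13125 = -16817.27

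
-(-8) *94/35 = 21.49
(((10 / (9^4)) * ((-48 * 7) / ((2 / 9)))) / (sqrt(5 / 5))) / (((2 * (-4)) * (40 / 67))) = 469 / 972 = 0.48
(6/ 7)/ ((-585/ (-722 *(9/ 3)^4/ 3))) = 12996/ 455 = 28.56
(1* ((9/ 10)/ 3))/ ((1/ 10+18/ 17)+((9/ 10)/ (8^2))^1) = 3264/ 12761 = 0.26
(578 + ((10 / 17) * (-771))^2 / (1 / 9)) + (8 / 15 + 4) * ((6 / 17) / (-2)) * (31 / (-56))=37461484899 / 20230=1851778.79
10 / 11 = 0.91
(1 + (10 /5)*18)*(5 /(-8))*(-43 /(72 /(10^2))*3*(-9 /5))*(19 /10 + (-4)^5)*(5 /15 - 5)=-35572274.06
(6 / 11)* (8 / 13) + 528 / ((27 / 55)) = 1384672 / 1287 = 1075.89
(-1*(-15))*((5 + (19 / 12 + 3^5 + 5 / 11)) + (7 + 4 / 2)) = 170965 / 44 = 3885.57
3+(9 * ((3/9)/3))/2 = 7/2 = 3.50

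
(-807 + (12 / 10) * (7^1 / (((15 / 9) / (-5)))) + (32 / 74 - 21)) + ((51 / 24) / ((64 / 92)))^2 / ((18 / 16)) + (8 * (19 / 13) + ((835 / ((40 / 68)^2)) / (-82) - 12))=-1588864885859 / 1817487360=-874.21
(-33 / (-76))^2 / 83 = 1089 / 479408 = 0.00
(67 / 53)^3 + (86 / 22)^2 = 311665896 / 18014117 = 17.30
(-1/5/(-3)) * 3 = 1/5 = 0.20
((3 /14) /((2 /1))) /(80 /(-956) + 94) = 239 /209496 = 0.00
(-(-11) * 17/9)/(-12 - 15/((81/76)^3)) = -3680721/4320644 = -0.85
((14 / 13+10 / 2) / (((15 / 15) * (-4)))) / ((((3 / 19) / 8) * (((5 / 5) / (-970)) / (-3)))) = -2911940 / 13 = -223995.38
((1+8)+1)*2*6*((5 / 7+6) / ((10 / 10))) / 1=5640 / 7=805.71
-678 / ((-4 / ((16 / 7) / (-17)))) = -2712 / 119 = -22.79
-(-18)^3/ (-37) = -5832/ 37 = -157.62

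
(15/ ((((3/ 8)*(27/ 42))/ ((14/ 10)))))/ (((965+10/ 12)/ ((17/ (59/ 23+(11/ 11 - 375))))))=-613088/ 148520055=-0.00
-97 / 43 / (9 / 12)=-388 / 129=-3.01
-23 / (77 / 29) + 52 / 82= -25345 / 3157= -8.03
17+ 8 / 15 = 263 / 15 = 17.53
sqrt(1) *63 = 63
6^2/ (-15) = -12/ 5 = -2.40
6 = 6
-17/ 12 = -1.42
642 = 642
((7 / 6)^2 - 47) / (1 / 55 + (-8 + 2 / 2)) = 90365 / 13824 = 6.54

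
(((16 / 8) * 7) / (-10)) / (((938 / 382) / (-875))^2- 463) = 798021875 / 263917229886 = 0.00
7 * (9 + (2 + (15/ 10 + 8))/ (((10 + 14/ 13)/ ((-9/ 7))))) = 1717/ 32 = 53.66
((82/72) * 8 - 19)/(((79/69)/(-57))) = 38893/79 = 492.32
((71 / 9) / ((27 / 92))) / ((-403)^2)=6532 / 39465387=0.00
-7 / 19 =-0.37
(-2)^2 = 4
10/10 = 1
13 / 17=0.76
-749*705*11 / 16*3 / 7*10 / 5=-2489355 / 8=-311169.38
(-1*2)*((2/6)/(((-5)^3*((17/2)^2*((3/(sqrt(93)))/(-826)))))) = -6608*sqrt(93)/325125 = -0.20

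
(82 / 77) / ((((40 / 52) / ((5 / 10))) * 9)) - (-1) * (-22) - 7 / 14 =-77696 / 3465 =-22.42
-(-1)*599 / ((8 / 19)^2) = 216239 / 64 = 3378.73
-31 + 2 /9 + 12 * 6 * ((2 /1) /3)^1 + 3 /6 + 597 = 11065 /18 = 614.72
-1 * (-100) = 100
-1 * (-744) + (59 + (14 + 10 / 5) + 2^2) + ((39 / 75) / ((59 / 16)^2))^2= 6232878639959 / 7573350625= 823.00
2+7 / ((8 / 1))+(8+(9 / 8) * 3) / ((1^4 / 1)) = 57 / 4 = 14.25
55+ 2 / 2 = 56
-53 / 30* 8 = -212 / 15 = -14.13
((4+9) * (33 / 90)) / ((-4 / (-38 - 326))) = 13013 / 30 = 433.77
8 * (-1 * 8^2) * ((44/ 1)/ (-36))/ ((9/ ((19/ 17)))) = 107008/ 1377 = 77.71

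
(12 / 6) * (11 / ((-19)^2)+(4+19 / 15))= 57368 / 5415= 10.59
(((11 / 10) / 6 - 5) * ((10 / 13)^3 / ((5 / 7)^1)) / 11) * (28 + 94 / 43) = -2387140 / 283413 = -8.42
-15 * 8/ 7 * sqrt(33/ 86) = -60 * sqrt(2838)/ 301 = -10.62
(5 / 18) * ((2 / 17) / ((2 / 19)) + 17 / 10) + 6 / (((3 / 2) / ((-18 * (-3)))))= 132671 / 612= 216.78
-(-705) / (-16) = -705 / 16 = -44.06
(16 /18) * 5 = 40 /9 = 4.44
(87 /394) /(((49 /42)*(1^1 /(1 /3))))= 87 /1379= 0.06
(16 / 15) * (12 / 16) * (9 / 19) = 36 / 95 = 0.38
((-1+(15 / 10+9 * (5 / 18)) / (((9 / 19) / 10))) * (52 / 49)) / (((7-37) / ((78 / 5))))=-507676 / 11025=-46.05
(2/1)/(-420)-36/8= -473/105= -4.50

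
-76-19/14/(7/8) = -3800/49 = -77.55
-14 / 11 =-1.27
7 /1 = 7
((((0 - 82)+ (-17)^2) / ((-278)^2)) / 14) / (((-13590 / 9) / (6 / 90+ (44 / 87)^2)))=-280669 / 6870060710800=-0.00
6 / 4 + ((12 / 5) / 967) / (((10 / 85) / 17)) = 17973 / 9670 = 1.86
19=19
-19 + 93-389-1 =-316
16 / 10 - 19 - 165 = -912 / 5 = -182.40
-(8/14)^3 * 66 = -4224/343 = -12.31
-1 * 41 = -41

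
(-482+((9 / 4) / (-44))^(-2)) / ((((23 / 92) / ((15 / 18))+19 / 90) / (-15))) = 201650 / 69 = 2922.46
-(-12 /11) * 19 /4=57 /11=5.18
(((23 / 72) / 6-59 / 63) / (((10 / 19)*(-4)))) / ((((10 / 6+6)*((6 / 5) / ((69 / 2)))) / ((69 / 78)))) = 1167227 / 838656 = 1.39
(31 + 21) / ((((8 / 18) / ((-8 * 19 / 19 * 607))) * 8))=-71019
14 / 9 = 1.56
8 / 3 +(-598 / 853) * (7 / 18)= 18379 / 7677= 2.39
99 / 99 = 1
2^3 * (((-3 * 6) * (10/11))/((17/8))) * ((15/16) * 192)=-2073600/187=-11088.77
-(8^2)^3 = -262144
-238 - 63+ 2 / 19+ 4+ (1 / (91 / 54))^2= -296.54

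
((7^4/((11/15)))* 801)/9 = 3205335/11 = 291394.09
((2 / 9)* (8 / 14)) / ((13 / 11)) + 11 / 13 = 781 / 819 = 0.95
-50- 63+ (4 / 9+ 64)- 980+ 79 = -949.56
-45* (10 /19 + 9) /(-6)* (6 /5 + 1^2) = 157.18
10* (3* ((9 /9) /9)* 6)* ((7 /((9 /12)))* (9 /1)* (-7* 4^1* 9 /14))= -30240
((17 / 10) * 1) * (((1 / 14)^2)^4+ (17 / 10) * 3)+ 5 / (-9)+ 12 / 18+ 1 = 6495685530749 / 664105075200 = 9.78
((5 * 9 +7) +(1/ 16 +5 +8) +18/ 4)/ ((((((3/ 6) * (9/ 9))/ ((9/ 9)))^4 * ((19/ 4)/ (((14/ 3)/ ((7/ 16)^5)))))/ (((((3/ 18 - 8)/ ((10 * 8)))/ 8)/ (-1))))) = 81625088/ 97755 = 835.00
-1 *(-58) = 58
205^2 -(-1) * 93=42118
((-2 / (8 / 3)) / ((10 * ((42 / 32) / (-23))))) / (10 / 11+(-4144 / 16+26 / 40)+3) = -2024 / 391839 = -0.01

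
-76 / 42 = -1.81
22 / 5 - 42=-188 / 5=-37.60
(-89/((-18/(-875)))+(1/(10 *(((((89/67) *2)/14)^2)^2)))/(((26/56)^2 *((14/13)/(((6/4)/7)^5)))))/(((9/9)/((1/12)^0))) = -1270329454145873/293633687880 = -4326.24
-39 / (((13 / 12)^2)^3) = -8957952 / 371293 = -24.13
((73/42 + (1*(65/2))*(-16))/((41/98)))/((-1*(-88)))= -152369/10824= -14.08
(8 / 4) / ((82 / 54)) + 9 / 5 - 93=-18426 / 205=-89.88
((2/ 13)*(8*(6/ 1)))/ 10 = 48/ 65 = 0.74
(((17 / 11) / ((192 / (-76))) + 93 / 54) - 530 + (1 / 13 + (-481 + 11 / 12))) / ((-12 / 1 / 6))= 20775185 / 41184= 504.45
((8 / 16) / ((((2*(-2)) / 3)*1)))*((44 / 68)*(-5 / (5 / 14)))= 231 / 68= 3.40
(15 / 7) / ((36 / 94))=235 / 42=5.60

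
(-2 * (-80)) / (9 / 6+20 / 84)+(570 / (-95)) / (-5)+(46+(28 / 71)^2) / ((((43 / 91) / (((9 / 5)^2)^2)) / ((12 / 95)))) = 222.78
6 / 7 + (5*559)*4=78266 / 7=11180.86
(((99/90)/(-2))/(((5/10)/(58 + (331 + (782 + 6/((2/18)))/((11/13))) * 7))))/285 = -1793/50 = -35.86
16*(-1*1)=-16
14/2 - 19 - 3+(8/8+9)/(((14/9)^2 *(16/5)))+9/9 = -19927/1568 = -12.71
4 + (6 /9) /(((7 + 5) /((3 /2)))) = 49 /12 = 4.08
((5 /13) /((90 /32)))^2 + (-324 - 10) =-4571870 /13689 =-333.98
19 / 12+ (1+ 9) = 139 / 12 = 11.58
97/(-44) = -97/44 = -2.20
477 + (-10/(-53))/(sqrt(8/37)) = 5 * sqrt(74)/106 + 477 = 477.41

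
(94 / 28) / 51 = 47 / 714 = 0.07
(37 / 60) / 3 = 37 / 180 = 0.21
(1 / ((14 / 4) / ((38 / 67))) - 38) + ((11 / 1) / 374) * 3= -601957 / 15946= -37.75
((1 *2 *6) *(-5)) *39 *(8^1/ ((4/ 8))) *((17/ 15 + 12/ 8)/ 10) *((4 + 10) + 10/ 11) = -8084544/ 55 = -146991.71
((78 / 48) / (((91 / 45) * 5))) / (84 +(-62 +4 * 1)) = 9 / 1456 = 0.01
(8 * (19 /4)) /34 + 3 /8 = 203 /136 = 1.49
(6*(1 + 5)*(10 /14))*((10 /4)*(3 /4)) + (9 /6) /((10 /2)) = 1698 /35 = 48.51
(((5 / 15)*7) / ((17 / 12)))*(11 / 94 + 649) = 1069.13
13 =13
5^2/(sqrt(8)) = 25 *sqrt(2)/4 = 8.84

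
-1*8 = -8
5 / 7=0.71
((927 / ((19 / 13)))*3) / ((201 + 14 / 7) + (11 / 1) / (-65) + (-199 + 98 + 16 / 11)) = 25849395 / 1403131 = 18.42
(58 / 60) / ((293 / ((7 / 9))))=203 / 79110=0.00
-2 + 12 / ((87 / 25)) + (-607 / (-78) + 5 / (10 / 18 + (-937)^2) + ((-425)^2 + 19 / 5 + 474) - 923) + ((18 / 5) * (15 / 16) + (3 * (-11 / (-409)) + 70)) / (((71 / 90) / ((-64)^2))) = 364348735644836362153 / 648793120765335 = 561579.22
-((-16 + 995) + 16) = -995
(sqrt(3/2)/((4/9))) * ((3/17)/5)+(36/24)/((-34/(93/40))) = -279/2720+27 * sqrt(6)/680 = -0.01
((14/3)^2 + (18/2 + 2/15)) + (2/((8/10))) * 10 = 2516/45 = 55.91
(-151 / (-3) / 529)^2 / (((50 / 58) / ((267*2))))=117698762 / 20988075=5.61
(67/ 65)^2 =4489/ 4225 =1.06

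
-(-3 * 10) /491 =30 /491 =0.06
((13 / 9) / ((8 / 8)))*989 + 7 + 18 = 13082 / 9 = 1453.56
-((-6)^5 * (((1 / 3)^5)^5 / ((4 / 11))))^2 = -7744 / 12157665459056928801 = -0.00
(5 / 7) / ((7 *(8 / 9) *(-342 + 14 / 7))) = -9 / 26656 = -0.00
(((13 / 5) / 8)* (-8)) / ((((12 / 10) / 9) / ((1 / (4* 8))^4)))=-0.00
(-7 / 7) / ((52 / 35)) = -0.67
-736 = -736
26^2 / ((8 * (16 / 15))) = 2535 / 32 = 79.22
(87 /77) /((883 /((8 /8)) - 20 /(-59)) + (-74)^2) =1711 /9630159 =0.00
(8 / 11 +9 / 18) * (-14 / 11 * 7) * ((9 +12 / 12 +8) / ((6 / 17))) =-67473 / 121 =-557.63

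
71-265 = -194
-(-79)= 79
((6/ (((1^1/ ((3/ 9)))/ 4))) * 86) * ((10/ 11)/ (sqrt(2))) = 3440 * sqrt(2)/ 11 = 442.26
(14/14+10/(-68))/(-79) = -29/2686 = -0.01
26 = 26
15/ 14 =1.07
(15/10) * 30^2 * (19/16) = 12825/8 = 1603.12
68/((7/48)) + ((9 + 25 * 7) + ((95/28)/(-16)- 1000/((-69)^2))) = 1386112313/2132928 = 649.86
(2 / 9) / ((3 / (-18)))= -4 / 3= -1.33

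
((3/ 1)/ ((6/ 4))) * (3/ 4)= 3/ 2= 1.50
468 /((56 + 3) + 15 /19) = 7.83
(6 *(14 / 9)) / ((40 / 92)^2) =3703 / 75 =49.37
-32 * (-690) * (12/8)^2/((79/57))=2831760/79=35845.06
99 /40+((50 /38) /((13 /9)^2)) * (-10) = -3.83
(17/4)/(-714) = -1/168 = -0.01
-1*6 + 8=2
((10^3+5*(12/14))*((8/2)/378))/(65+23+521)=14060/805707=0.02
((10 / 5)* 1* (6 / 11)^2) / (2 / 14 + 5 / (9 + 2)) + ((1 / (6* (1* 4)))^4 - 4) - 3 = -503967491 / 83939328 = -6.00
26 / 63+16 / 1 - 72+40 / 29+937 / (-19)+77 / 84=-14247203 / 138852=-102.61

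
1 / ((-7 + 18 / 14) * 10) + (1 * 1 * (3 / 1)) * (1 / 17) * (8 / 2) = 4681 / 6800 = 0.69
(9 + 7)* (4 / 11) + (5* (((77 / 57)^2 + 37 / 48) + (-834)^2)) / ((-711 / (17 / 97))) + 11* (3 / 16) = -8374215757361 / 9859246452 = -849.38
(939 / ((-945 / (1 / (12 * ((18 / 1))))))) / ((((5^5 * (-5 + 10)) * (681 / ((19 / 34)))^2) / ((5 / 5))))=-112993 / 569949515572500000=-0.00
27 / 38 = 0.71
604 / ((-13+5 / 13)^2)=25519 / 6724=3.80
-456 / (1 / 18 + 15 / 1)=-8208 / 271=-30.29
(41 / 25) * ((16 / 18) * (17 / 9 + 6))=23288 / 2025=11.50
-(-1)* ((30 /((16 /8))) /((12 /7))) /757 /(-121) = -35 /366388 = -0.00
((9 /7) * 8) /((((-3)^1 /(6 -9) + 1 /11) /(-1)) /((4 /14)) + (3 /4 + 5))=3168 /595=5.32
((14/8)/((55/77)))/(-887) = -49/17740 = -0.00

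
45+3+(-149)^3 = -3307901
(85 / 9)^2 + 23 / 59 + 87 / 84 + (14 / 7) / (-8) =6046501 / 66906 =90.37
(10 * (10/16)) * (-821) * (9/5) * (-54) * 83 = 82793745/2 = 41396872.50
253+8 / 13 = 3297 / 13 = 253.62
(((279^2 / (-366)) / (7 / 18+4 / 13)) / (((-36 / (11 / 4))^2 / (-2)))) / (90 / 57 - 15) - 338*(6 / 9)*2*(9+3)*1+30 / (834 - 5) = -485015885094083 / 89681087360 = -5408.23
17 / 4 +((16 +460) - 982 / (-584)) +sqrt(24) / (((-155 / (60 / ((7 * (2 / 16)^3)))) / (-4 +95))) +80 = 41021 / 73 - 159744 * sqrt(6) / 31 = -12060.37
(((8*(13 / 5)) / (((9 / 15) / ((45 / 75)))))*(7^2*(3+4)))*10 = 71344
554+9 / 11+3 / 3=6114 / 11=555.82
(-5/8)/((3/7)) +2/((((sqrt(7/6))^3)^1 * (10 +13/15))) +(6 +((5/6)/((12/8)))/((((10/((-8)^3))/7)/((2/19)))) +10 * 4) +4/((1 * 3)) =180 * sqrt(42)/7987 +34085/1368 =25.06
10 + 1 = 11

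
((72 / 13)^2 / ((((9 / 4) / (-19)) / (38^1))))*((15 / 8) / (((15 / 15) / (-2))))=6238080 / 169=36911.72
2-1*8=-6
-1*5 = -5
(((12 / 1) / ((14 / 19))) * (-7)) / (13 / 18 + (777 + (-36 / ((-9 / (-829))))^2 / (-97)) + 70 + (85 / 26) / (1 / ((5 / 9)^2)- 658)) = 21177983034 / 20901484583635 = 0.00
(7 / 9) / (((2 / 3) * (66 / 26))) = 91 / 198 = 0.46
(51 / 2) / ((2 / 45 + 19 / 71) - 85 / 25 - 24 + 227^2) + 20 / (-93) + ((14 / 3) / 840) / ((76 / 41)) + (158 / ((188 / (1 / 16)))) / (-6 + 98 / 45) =-254195101637429923 / 1128231723725112960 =-0.23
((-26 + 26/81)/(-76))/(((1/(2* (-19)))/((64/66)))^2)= 40468480/88209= 458.78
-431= -431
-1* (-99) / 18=11 / 2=5.50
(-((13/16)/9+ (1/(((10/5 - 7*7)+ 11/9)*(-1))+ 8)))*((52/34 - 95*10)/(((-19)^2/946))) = 229407785497/11377998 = 20162.40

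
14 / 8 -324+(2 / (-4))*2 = -1293 / 4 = -323.25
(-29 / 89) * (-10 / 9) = 290 / 801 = 0.36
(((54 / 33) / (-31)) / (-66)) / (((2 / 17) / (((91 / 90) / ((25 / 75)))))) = 1547 / 75020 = 0.02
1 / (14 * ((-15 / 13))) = -13 / 210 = -0.06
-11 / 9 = -1.22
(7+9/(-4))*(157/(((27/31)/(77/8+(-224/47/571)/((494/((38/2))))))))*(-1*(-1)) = 2484096743093/301433184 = 8240.95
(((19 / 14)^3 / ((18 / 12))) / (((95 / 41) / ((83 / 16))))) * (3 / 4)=1228483 / 439040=2.80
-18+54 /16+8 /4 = -101 /8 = -12.62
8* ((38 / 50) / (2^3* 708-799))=152 / 121625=0.00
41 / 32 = 1.28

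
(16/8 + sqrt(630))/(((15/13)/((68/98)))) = 884/735 + 442 * sqrt(70)/245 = 16.30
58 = 58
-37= -37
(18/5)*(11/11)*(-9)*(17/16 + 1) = -2673/40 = -66.82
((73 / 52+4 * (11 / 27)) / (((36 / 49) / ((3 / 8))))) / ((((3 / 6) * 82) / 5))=1043455 / 5526144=0.19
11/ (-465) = -11/ 465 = -0.02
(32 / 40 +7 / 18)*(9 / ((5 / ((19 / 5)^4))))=13944347 / 31250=446.22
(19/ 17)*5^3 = 2375/ 17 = 139.71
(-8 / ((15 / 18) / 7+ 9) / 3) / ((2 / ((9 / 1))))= -504 / 383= -1.32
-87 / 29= -3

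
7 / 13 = 0.54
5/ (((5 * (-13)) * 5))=-1/ 65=-0.02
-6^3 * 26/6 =-936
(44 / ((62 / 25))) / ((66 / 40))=1000 / 93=10.75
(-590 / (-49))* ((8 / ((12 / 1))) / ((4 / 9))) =885 / 49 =18.06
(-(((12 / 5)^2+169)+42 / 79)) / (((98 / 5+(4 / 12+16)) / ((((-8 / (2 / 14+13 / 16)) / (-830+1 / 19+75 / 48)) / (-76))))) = 177254912 / 273184518915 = 0.00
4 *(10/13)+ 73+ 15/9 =3032/39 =77.74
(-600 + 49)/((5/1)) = -551/5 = -110.20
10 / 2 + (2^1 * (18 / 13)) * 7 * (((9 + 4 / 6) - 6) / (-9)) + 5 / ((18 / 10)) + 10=1156 / 117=9.88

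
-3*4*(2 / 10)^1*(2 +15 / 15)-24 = -156 / 5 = -31.20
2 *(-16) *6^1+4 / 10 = -958 / 5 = -191.60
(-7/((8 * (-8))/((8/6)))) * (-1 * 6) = -7/8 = -0.88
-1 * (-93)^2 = -8649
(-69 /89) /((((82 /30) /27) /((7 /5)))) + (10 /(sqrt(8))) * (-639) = -2269.93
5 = 5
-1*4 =-4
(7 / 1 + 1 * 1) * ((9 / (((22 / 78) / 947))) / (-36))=-73866 / 11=-6715.09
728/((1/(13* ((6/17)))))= 56784/17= 3340.24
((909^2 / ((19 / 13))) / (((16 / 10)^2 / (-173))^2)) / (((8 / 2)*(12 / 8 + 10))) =56127017.06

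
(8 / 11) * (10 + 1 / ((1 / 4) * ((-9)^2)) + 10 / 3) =8672 / 891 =9.73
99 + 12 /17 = 1695 /17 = 99.71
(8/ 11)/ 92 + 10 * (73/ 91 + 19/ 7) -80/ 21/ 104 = 346688/ 9867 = 35.14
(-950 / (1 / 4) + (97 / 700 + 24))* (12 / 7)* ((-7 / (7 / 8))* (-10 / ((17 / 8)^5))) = -11950.73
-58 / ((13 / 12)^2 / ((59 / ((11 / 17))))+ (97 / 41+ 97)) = -343459296 / 588492187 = -0.58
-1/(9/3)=-1/3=-0.33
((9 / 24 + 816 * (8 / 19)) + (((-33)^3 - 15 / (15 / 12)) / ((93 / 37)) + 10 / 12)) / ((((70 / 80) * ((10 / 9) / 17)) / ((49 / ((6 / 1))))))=-23479088297 / 11780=-1993131.43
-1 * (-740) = 740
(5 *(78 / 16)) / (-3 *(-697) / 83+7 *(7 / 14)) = 16185 / 19052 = 0.85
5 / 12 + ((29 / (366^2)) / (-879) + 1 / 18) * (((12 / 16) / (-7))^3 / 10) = 1196642068333 / 2871988062720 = 0.42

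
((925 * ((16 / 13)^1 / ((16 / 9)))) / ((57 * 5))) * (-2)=-1110 / 247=-4.49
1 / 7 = 0.14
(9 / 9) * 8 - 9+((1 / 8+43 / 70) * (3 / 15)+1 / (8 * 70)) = -2381 / 2800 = -0.85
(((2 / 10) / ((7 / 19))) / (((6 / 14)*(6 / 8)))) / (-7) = -76 / 315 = -0.24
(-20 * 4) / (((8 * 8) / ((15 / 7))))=-75 / 28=-2.68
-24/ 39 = -8/ 13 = -0.62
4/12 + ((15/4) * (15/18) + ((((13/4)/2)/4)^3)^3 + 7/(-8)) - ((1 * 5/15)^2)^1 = 782947719470869/316659348799488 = 2.47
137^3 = 2571353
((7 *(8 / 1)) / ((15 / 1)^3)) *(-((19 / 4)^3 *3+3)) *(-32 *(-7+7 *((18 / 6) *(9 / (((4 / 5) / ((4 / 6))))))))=29173522 / 1125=25932.02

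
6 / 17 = 0.35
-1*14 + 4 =-10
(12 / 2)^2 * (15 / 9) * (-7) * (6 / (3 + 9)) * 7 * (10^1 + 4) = -20580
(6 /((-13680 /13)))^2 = 169 /5198400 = 0.00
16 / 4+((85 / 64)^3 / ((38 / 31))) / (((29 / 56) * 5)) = 171094369 / 36110336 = 4.74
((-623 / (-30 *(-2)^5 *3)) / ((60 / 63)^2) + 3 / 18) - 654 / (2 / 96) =-12054555581 / 384000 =-31392.07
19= 19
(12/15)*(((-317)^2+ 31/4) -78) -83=80252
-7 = -7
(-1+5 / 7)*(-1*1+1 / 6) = 5 / 21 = 0.24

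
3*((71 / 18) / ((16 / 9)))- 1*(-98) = 3349 / 32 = 104.66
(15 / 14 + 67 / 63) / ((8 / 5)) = 1345 / 1008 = 1.33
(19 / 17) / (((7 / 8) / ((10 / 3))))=1520 / 357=4.26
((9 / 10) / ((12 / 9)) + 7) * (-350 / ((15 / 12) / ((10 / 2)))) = -10745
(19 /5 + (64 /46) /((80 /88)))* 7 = 4291 /115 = 37.31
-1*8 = -8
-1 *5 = -5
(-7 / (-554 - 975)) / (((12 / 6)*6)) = 7 / 18348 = 0.00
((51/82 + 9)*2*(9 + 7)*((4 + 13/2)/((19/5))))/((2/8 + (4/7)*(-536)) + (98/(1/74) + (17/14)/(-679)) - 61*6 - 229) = 12600393120/94059964721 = 0.13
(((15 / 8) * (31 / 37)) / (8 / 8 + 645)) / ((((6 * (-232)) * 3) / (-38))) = 155 / 7004544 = 0.00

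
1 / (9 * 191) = 1 / 1719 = 0.00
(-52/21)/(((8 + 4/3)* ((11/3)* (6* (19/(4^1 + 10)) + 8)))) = -39/8701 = -0.00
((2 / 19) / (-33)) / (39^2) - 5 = -4768337 / 953667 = -5.00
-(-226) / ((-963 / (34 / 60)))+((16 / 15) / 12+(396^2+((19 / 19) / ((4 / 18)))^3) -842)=18034880749 / 115560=156065.08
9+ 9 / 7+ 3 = 93 / 7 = 13.29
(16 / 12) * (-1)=-4 / 3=-1.33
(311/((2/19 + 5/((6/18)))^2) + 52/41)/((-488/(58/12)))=-0.03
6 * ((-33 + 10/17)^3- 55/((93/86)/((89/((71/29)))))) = -2329111583486/10813513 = -215388.98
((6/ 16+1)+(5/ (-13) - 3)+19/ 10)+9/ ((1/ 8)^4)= 19169223/ 520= 36863.89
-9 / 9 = -1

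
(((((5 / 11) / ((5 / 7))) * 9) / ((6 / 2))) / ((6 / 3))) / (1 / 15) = 315 / 22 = 14.32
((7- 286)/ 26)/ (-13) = 279/ 338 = 0.83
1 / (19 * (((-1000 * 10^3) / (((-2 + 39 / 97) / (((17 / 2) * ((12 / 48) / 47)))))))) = 1457 / 783275000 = 0.00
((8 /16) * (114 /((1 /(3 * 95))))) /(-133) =-855 /7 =-122.14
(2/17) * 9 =18/17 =1.06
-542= -542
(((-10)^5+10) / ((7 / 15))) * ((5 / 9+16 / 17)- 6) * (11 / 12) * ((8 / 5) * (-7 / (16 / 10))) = -6191374.26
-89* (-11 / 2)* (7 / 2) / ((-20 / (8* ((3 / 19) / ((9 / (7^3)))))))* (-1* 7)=16454053 / 570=28866.76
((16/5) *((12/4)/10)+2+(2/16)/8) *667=3175587/1600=1984.74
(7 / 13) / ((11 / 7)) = 0.34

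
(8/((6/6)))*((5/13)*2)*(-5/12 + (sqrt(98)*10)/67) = -100/39 + 5600*sqrt(2)/871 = 6.53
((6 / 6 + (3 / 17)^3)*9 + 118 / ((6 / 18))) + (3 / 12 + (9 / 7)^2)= 351430301 / 962948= 364.95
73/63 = 1.16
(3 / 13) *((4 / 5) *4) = 48 / 65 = 0.74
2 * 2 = 4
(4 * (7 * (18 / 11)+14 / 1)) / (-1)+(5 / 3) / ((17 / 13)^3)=-16386845 / 162129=-101.07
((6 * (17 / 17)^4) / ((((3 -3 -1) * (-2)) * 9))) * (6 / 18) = 1 / 9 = 0.11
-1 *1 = -1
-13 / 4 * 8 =-26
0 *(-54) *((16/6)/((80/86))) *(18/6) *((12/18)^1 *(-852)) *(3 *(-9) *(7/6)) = 0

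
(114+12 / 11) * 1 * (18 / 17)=121.86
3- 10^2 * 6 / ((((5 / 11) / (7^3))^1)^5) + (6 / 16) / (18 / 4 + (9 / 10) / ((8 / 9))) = -2697507137387064511729 / 18375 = -146803109517663374.79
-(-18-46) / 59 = 64 / 59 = 1.08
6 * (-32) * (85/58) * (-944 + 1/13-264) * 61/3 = 2605441760/377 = 6910986.10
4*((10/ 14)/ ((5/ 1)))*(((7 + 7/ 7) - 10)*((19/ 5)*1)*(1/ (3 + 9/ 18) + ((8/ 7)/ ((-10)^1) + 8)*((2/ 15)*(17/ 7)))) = -528656/ 42875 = -12.33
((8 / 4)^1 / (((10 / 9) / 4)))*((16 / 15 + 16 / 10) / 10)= 48 / 25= 1.92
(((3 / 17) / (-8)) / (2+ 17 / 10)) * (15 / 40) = -45 / 20128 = -0.00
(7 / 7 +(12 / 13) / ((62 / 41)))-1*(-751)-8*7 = 280734 / 403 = 696.61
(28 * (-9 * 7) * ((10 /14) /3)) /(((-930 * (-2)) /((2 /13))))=-14 /403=-0.03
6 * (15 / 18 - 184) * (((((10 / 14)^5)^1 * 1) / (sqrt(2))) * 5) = -722.46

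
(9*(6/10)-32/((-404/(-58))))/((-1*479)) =-407/241895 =-0.00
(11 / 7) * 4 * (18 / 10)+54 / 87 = 12114 / 1015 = 11.93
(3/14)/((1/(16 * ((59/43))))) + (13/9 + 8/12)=6.82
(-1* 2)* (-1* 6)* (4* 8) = 384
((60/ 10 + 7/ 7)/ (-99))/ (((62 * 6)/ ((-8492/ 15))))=0.11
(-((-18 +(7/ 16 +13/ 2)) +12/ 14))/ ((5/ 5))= 1143/ 112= 10.21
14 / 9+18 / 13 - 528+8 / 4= -61198 / 117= -523.06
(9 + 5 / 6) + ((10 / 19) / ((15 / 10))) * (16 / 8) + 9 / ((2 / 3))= 1370 / 57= 24.04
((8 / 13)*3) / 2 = 12 / 13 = 0.92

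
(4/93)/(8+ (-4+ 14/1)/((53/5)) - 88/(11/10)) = -106/175119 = -0.00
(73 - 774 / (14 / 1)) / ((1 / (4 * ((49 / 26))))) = 1736 / 13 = 133.54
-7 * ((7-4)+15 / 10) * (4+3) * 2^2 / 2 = -441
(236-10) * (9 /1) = 2034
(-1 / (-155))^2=1 / 24025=0.00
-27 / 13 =-2.08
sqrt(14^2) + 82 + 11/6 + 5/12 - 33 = 261/4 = 65.25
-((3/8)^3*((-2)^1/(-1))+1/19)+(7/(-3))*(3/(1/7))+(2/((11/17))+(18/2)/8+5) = -39.94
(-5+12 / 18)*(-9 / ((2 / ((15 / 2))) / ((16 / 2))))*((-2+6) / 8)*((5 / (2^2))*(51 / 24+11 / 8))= 20475 / 8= 2559.38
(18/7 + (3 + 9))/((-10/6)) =-306/35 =-8.74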